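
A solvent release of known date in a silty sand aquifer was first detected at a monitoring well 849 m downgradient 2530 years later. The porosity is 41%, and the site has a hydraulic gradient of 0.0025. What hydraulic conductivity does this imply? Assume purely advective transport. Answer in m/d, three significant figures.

t = 2530 years = 923500 d
v = L / t = 849 / 923500 = 9.194e-4 m/d
K = v · n / i = 9.194e-4 × 0.41 / 0.0025 = 0.151 m/d

0.151 m/d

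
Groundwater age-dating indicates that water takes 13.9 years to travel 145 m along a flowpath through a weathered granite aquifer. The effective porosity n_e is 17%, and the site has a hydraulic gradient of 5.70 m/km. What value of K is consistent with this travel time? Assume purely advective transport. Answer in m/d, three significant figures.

t = 13.9 years = 5074 d
v = L / t = 145 / 5074 = 0.02858 m/d
K = v · n / i = 0.02858 × 0.17 / 0.0057 = 0.852 m/d

0.852 m/d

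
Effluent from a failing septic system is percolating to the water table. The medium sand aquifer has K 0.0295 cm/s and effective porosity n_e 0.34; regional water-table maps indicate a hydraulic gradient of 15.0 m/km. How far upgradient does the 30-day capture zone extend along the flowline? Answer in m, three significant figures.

K = 0.0295 cm/s × 864 = 25.49 m/d
Darcy flux q = K·i = 25.49 × 0.015 = 0.3823 m/d
v = Ki/n = 25.49·0.015/0.34 = 1.124 m/d
L = v × T = 1.124 × 30 = 33.73 m

33.7 m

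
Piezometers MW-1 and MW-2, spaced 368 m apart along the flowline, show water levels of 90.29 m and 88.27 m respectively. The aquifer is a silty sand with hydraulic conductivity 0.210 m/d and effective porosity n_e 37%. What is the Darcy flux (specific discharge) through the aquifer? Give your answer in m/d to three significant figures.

0.00115 m/d

Hydraulic gradient i = (90.29 − 88.27) / 368 = 2.02 / 368 = 0.005489
Specific discharge q = 0.210 × 0.005489 = 0.001153 m/d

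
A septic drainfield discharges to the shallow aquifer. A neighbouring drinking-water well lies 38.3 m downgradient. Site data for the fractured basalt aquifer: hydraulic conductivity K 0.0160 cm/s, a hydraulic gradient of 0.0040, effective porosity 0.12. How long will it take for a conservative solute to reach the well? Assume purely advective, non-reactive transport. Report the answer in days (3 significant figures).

K = 0.0160 cm/s × 864 = 13.82 m/d
Specific discharge q = 13.82 × 0.0040 = 0.05530 m/d
v_s = q/n_e = 0.05530/0.12 = 0.4608 m/d
t = L / v = 38.3 / 0.4608 = 83.12 d

83.1 days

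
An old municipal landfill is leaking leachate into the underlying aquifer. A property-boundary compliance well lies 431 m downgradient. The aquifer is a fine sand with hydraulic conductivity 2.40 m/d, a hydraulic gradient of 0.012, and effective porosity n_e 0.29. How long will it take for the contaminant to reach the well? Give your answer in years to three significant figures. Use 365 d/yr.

Darcy flux q = K·i = 2.40 × 0.012 = 0.02880 m/d
Average linear velocity = 0.02880 / 0.29 = 0.09931 m/d
t = L / v = 431 / 0.09931 = 4340 d
   = 4340 / 365 = 11.9 yr

11.9 years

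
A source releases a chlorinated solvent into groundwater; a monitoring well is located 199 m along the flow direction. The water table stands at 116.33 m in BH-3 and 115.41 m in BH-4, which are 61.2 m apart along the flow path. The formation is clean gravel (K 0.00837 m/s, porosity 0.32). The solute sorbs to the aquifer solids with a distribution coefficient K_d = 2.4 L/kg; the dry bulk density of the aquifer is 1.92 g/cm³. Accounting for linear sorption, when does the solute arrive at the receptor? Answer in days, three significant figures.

Hydraulic gradient i = (116.33 − 115.41) / 61.2 = 0.92 / 61.2 = 0.01503
K = 0.00837 m/s × 86400 s/d = 723.2 m/d
Darcy flux q = K·i = 723.2 × 0.01503 = 10.87 m/d
Seepage velocity v = q / n = 10.87 / 0.32 = 33.97 m/d
Retardation R = 1 + ρ_b·K_d/n = 1 + 1.92×2.4/0.32 = 15.40
Contaminant velocity v_c = v/R = 33.97/15.40 = 2.206 m/d
t = L/v_c = 199/2.206 = 90.21 d

90.2 days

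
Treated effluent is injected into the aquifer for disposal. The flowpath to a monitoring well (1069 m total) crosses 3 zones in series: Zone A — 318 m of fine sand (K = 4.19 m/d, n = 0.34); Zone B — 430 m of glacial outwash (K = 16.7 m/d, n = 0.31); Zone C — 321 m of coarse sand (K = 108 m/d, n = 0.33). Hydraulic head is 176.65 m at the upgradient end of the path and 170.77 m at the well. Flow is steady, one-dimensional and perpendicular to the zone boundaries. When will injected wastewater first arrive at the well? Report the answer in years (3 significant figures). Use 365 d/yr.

16.9 years

Total head drop ΔH = 176.65 − 170.77 = 5.88 m
Steady 1-D flow in series ⇒ the Darcy flux q is identical in every zone and the zone head losses add (resistances L/K in series).
Σ(L/K) = 318/4.19 + 430/16.7 + 321/108 = 75.89 + 25.75 + 2.972 = 104.6 d
q = ΔH / Σ(L/K) = 5.88 / 104.6 = 0.05621 m/d (same in every zone)
Zone A: v = q/n = 0.05621/0.34 = 0.1653 m/d → t_A = 318/0.1653 = 1924 d
Zone B: v = q/n = 0.05621/0.31 = 0.1813 m/d → t_B = 430/0.1813 = 2372 d
Zone C: v = q/n = 0.05621/0.33 = 0.1703 m/d → t_C = 321/0.1703 = 1885 d
Total t = 1924 + 2372 + 1885 = 6180 d
   = 6180 / 365 = 16.9 yr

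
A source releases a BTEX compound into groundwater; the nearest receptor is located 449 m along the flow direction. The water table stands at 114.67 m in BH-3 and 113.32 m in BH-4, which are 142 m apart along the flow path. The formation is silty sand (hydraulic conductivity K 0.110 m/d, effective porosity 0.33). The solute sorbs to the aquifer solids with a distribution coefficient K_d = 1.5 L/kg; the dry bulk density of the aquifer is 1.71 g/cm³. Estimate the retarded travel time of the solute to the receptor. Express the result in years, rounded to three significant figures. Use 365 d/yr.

3410 years

Hydraulic gradient i = (114.67 − 113.32) / 142 = 1.35 / 142 = 0.009507
Specific discharge q = 0.110 × 0.009507 = 0.001046 m/d
v_s = q/n_e = 0.001046/0.33 = 0.003169 m/d
Retardation R = 1 + ρ_b·K_d/n = 1 + 1.71×1.5/0.33 = 8.773
Contaminant velocity v_c = v/R = 0.003169/8.773 = 3.612e-4 m/d
t = L/v_c = 449/3.612e-4 = 1.243e6 d
   = 1.243e6/365 = 3410 yr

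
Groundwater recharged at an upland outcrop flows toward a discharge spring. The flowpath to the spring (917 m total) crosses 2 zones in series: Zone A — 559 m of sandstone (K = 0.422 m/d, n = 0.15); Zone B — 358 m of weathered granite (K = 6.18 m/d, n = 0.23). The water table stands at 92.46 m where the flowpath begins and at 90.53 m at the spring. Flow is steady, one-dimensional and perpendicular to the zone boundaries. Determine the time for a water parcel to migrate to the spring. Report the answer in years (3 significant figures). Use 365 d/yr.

326 years

Total head drop ΔH = 92.46 − 90.53 = 1.93 m
Continuity: the same q passes through each zone, so ΔH = q·Σ(L_j/K_j) — the zones act as resistances in series.
Σ(L/K) = 559/0.422 + 358/6.18 = 1325 + 57.93 = 1383 d
q = ΔH / Σ(L/K) = 1.93 / 1383 = 0.001396 m/d (same in every zone)
Zone A: v = q/n = 0.001396/0.15 = 0.009306 m/d → t_A = 559/0.009306 = 60070 d
Zone B: v = q/n = 0.001396/0.23 = 0.006069 m/d → t_B = 358/0.006069 = 58990 d
Total t = 60070 + 58990 = 119100 d
   = 119100 / 365 = 326 yr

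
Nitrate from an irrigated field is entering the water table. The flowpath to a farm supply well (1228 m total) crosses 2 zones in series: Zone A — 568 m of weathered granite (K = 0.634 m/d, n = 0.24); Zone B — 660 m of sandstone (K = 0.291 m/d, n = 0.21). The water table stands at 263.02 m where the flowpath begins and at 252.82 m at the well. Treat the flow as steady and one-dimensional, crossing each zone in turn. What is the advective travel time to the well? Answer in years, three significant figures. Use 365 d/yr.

234 years

Total head drop ΔH = 263.02 − 252.82 = 10.20 m
Continuity: the same q passes through each zone, so ΔH = q·Σ(L_j/K_j) — the zones act as resistances in series.
Σ(L/K) = 568/0.634 + 660/0.291 = 895.9 + 2268 = 3164 d
q = ΔH / Σ(L/K) = 10.20 / 3164 = 0.003224 m/d (same in every zone)
Zone A: v = q/n = 0.003224/0.24 = 0.01343 m/d → t_A = 568/0.01343 = 42290 d
Zone B: v = q/n = 0.003224/0.21 = 0.01535 m/d → t_B = 660/0.01535 = 42990 d
Total t = 42290 + 42990 = 85280 d
   = 85280 / 365 = 234 yr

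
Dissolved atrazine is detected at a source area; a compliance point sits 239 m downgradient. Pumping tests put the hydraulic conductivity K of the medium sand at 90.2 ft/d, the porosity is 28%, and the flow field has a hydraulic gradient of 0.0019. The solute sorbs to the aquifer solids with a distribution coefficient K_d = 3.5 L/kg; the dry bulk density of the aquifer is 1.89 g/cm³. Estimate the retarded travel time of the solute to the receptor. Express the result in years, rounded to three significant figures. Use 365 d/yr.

K = 90.2 ft/d × 0.3048 = 27.49 m/d
Specific discharge q = 27.49 × 0.0019 = 0.05224 m/d
Seepage velocity v = q / n = 0.05224 / 0.28 = 0.1866 m/d
Retardation R = 1 + ρ_b·K_d/n = 1 + 1.89×3.5/0.28 = 24.62
Contaminant velocity v_c = v/R = 0.1866/24.62 = 0.007576 m/d
t = L/v_c = 239/0.007576 = 31550 d
   = 31550/365 = 86.4 yr

86.4 years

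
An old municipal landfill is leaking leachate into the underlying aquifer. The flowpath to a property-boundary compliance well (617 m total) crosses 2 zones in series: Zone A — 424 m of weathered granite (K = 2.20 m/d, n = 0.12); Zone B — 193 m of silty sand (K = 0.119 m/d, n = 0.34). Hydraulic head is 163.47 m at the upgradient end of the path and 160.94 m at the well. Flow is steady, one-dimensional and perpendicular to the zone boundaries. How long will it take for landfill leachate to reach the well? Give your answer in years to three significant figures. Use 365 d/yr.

Total head drop ΔH = 163.47 − 160.94 = 2.53 m
Steady 1-D flow in series ⇒ the Darcy flux q is identical in every zone and the zone head losses add (resistances L/K in series).
Σ(L/K) = 424/2.20 + 193/0.119 = 192.7 + 1622 = 1815 d
q = ΔH / Σ(L/K) = 2.53 / 1815 = 0.001394 m/d (same in every zone)
Zone A: v = q/n = 0.001394/0.12 = 0.01162 m/d → t_A = 424/0.01162 = 36490 d
Zone B: v = q/n = 0.001394/0.34 = 0.004101 m/d → t_B = 193/0.004101 = 47060 d
Total t = 36490 + 47060 = 83560 d
   = 83560 / 365 = 229 yr

229 years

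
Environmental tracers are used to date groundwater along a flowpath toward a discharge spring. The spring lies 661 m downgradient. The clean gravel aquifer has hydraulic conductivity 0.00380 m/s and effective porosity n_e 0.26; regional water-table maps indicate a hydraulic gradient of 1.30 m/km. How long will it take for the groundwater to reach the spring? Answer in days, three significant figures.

K = 0.00380 m/s × 86400 s/d = 328.3 m/d
Specific discharge q = 328.3 × 0.0013 = 0.4268 m/d
v_s = q/n_e = 0.4268/0.26 = 1.642 m/d
t = L / v = 661 / 1.642 = 402.7 d

403 days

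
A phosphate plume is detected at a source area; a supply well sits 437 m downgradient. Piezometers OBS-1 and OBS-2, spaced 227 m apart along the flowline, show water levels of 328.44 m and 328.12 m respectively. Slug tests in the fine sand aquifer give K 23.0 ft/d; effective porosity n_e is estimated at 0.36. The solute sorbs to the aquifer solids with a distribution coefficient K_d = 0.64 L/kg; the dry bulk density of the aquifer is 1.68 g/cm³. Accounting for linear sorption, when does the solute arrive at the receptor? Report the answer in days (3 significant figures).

63500 days

Hydraulic gradient i = (328.44 − 328.12) / 227 = 0.32 / 227 = 0.001410
K = 23.0 ft/d × 0.3048 = 7.010 m/d
Specific discharge q = 7.010 × 0.001410 = 0.009883 m/d
v_s = q/n_e = 0.009883/0.36 = 0.02745 m/d
Retardation R = 1 + ρ_b·K_d/n = 1 + 1.68×0.64/0.36 = 3.987
Contaminant velocity v_c = v/R = 0.02745/3.987 = 0.006886 m/d
t = L/v_c = 437/0.006886 = 63460 d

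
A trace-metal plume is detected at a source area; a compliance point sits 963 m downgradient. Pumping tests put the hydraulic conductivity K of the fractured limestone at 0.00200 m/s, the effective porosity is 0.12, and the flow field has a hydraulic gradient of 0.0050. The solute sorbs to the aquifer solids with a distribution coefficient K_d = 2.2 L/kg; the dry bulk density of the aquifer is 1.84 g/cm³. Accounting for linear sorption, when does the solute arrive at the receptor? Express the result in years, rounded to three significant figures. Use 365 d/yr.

12.7 years

K = 0.00200 m/s × 86400 s/d = 172.8 m/d
Darcy flux q = K·i = 172.8 × 0.0050 = 0.8640 m/d
v = Ki/n = 172.8·0.0050/0.12 = 7.200 m/d
Retardation R = 1 + ρ_b·K_d/n = 1 + 1.84×2.2/0.12 = 34.73
Contaminant velocity v_c = v/R = 7.200/34.73 = 0.2073 m/d
t = L/v_c = 963/0.2073 = 4646 d
   = 4646/365 = 12.7 yr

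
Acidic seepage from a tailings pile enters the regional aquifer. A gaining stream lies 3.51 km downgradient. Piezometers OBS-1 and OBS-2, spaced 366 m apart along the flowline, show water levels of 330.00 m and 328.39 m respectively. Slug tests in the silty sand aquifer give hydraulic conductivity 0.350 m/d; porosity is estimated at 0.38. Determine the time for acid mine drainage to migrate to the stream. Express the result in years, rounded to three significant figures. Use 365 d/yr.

2370 years

Hydraulic gradient i = (330.00 − 328.39) / 366 = 1.61 / 366 = 0.004399
q = Ki = 0.350 × 0.004399 = 0.001540 m/d
v_s = q/n_e = 0.001540/0.38 = 0.004052 m/d
L = 3.51 km = 3510 m
t = L / v = 3510 / 0.004052 = 866300 d
   = 866300 / 365 = 2370 yr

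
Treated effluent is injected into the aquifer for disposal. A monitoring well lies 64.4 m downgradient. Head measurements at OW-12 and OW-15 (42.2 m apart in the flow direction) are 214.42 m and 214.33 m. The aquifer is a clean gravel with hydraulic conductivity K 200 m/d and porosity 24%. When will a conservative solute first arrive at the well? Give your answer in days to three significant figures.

36.2 days

Hydraulic gradient i = (214.42 − 214.33) / 42.2 = 0.09 / 42.2 = 0.002133
q = Ki = 200 × 0.002133 = 0.4265 m/d
v_s = q/n_e = 0.4265/0.24 = 1.777 m/d
t = L / v = 64.4 / 1.777 = 36.24 d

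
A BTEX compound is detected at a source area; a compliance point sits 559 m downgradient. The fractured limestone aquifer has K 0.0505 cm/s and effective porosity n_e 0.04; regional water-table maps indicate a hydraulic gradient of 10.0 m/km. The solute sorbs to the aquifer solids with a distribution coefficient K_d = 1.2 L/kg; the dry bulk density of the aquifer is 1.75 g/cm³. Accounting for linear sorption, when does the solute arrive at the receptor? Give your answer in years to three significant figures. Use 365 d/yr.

7.51 years

K = 0.0505 cm/s × 864 = 43.63 m/d
Specific discharge q = 43.63 × 0.010 = 0.4363 m/d
Average linear velocity = 0.4363 / 0.04 = 10.91 m/d
Retardation R = 1 + ρ_b·K_d/n = 1 + 1.75×1.2/0.04 = 53.50
Contaminant velocity v_c = v/R = 10.91/53.50 = 0.2039 m/d
t = L/v_c = 559/0.2039 = 2742 d
   = 2742/365 = 7.51 yr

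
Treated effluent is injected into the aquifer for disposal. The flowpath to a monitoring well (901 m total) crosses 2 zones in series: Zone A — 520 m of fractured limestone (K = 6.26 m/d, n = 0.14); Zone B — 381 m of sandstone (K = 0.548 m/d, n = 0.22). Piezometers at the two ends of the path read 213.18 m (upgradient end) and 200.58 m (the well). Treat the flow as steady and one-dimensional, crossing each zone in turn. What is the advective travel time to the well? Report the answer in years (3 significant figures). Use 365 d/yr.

Total head drop ΔH = 213.18 − 200.58 = 12.60 m
Steady 1-D flow in series ⇒ the Darcy flux q is identical in every zone and the zone head losses add (resistances L/K in series).
Σ(L/K) = 520/6.26 + 381/0.548 = 83.07 + 695.3 = 778.3 d
q = ΔH / Σ(L/K) = 12.60 / 778.3 = 0.01619 m/d (same in every zone)
Zone A: v = q/n = 0.01619/0.14 = 0.1156 m/d → t_A = 520/0.1156 = 4497 d
Zone B: v = q/n = 0.01619/0.22 = 0.07358 m/d → t_B = 381/0.07358 = 5178 d
Total t = 4497 + 5178 = 9675 d
   = 9675 / 365 = 26.5 yr

26.5 years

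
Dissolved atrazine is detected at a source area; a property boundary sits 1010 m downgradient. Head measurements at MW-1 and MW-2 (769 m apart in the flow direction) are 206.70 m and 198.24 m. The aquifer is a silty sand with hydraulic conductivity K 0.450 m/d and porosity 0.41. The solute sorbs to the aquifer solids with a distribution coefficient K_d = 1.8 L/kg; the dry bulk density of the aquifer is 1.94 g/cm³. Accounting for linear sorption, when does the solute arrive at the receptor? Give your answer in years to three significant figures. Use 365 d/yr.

Hydraulic gradient i = (206.70 − 198.24) / 769 = 8.46 / 769 = 0.01100
Specific discharge q = 0.450 × 0.01100 = 0.004951 m/d
v = Ki/n = 0.450·0.01100/0.41 = 0.01207 m/d
Retardation R = 1 + ρ_b·K_d/n = 1 + 1.94×1.8/0.41 = 9.517
Contaminant velocity v_c = v/R = 0.01207/9.517 = 0.001269 m/d
t = L/v_c = 1010/0.001269 = 796100 d
   = 796100/365 = 2180 yr

2180 years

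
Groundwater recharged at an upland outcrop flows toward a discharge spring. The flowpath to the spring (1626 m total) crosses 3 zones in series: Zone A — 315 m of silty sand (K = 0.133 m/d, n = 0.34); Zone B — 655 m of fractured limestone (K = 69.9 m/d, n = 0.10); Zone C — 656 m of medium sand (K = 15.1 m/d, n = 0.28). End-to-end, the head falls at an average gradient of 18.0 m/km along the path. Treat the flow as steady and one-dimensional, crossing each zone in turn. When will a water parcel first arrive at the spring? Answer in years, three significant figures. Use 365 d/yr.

Continuity: the same q passes through each zone, so ΔH = q·Σ(L_j/K_j) — the zones act as resistances in series.
Σ(L/K) = 315/0.133 + 655/69.9 + 656/15.1 = 2368 + 9.371 + 43.44 = 2421 d
K_eq = L_total / Σ(L/K) = 1626 / 2421 = 0.6716 m/d
q = K_eq · i = 0.6716 × 0.018 = 0.01209 m/d (same in every zone)
Zone A: v = q/n = 0.01209/0.34 = 0.03555 m/d → t_A = 315/0.03555 = 8860 d
Zone B: v = q/n = 0.01209/0.10 = 0.1209 m/d → t_B = 655/0.1209 = 5419 d
Zone C: v = q/n = 0.01209/0.28 = 0.04317 m/d → t_C = 656/0.04317 = 15200 d
Total t = 8860 + 5419 + 15200 = 29470 d
   = 29470 / 365 = 80.7 yr

80.7 years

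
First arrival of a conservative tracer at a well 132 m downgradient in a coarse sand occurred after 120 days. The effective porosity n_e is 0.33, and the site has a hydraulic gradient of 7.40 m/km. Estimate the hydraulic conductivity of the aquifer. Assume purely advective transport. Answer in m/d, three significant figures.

49.1 m/d

v = L / t = 132 / 120 = 1.100 m/d
K = v · n / i = 1.100 × 0.33 / 0.0074 = 49.1 m/d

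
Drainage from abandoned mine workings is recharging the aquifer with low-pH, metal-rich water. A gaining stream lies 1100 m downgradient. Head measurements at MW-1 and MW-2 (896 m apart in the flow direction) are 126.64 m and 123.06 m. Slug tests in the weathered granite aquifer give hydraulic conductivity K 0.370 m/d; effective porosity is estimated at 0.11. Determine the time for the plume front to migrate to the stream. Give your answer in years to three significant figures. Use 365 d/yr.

224 years

Hydraulic gradient i = (126.64 − 123.06) / 896 = 3.58 / 896 = 0.003996
Darcy flux q = K·i = 0.370 × 0.003996 = 0.001478 m/d
Average linear velocity = 0.001478 / 0.11 = 0.01344 m/d
t = L / v = 1100 / 0.01344 = 81850 d
   = 81850 / 365 = 224 yr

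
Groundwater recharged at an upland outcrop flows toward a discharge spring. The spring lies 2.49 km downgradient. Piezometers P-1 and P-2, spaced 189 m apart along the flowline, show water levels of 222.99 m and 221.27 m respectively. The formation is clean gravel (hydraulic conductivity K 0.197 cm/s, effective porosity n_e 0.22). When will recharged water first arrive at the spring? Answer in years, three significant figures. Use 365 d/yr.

Hydraulic gradient i = (222.99 − 221.27) / 189 = 1.72 / 189 = 0.009101
K = 0.197 cm/s × 864 = 170.2 m/d
Specific discharge q = 170.2 × 0.009101 = 1.549 m/d
v_s = q/n_e = 1.549/0.22 = 7.041 m/d
L = 2.49 km = 2490 m
t = L / v = 2490 / 7.041 = 353.7 d
   = 353.7 / 365 = 0.969 yr

0.969 years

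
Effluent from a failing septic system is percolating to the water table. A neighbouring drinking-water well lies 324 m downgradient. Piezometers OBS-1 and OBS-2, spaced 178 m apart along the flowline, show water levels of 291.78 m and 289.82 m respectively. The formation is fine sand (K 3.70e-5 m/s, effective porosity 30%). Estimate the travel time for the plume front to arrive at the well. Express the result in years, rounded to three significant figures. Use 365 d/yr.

Hydraulic gradient i = (291.78 − 289.82) / 178 = 1.96 / 178 = 0.01101
K = 3.70e-5 m/s × 86400 s/d = 3.197 m/d
q = Ki = 3.197 × 0.01101 = 0.03520 m/d
v_s = q/n_e = 0.03520/0.30 = 0.1173 m/d
t = L / v = 324 / 0.1173 = 2761 d
   = 2761 / 365 = 7.57 yr

7.57 years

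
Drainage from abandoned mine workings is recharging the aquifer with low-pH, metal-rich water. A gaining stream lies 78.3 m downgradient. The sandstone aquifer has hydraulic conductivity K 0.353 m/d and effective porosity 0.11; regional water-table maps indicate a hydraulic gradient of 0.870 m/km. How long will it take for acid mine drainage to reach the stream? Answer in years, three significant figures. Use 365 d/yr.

76.8 years

q = Ki = 0.353 × 8.7e-4 = 3.071e-4 m/d
v = Ki/n = 0.353·8.7e-4/0.11 = 0.002792 m/d
t = L / v = 78.3 / 0.002792 = 28050 d
   = 28050 / 365 = 76.8 yr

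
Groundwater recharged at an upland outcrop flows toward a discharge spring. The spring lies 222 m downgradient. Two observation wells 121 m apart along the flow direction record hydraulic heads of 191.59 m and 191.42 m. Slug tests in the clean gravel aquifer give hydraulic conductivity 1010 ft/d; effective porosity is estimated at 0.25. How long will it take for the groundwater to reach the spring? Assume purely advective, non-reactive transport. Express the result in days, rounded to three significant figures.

128 days

Hydraulic gradient i = (191.59 − 191.42) / 121 = 0.17 / 121 = 0.001405
K = 1010 ft/d × 0.3048 = 307.8 m/d
q = Ki = 307.8 × 0.001405 = 0.4325 m/d
Average linear velocity = 0.4325 / 0.25 = 1.730 m/d
t = L / v = 222 / 1.730 = 128.3 d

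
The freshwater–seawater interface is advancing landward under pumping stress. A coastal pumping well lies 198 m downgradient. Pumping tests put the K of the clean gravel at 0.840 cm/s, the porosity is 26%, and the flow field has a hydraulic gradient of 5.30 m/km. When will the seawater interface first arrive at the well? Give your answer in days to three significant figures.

13.4 days

K = 0.840 cm/s × 864 = 725.8 m/d
q = Ki = 725.8 × 0.0053 = 3.847 m/d
v = Ki/n = 725.8·0.0053/0.26 = 14.79 m/d
t = L / v = 198 / 14.79 = 13.38 d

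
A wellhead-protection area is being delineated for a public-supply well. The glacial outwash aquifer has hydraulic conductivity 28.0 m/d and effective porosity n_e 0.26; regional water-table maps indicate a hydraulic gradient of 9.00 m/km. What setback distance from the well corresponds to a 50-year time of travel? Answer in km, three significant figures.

Specific discharge q = 28.0 × 0.0090 = 0.2520 m/d
v = Ki/n = 28.0·0.0090/0.26 = 0.9692 m/d
T = 50 yr × 365 = 18250 d
L = v × T = 0.9692 × 18250 = 17690 m
   = 17.7 km

17.7 km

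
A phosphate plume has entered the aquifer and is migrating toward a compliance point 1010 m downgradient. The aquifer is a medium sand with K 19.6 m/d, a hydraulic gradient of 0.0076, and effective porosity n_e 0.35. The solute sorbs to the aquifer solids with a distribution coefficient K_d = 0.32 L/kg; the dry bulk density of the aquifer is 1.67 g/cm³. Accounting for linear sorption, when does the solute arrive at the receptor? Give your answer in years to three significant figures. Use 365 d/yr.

16.4 years

Specific discharge q = 19.6 × 0.0076 = 0.1490 m/d
v_s = q/n_e = 0.1490/0.35 = 0.4256 m/d
Retardation R = 1 + ρ_b·K_d/n = 1 + 1.67×0.32/0.35 = 2.527
Contaminant velocity v_c = v/R = 0.4256/2.527 = 0.1684 m/d
t = L/v_c = 1010/0.1684 = 5997 d
   = 5997/365 = 16.4 yr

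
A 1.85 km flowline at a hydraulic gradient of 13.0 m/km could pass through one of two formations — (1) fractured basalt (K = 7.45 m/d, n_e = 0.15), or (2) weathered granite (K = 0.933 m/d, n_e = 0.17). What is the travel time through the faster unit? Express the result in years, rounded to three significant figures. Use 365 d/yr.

Unit 1 (fractured basalt): v = 7.45×0.013/0.15 = 0.6457 m/d, t = 1850/0.6457 = 2865 d
Unit 2 (weathered granite): v = 0.933×0.013/0.17 = 0.07135 m/d, t = 1850/0.07135 = 25930 d
Faster: 2865 d / 365 = 7.85 yr

7.85 years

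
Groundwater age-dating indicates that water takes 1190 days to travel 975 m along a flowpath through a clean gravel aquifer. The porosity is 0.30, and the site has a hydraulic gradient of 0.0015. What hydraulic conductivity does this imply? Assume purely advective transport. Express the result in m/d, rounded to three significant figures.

164 m/d

v = L / t = 975 / 1190 = 0.8193 m/d
K = v · n / i = 0.8193 × 0.30 / 0.0015 = 164 m/d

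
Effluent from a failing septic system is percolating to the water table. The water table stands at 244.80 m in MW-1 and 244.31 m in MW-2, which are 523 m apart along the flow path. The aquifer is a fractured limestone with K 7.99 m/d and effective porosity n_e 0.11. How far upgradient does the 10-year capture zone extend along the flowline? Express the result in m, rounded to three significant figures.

248 m

Hydraulic gradient i = (244.80 − 244.31) / 523 = 0.49 / 523 = 9.369e-4
Darcy flux q = K·i = 7.99 × 9.369e-4 = 0.007486 m/d
Seepage velocity v = q / n = 0.007486 / 0.11 = 0.06805 m/d
T = 10 yr × 365 = 3650 d
L = v × T = 0.06805 × 3650 = 248.4 m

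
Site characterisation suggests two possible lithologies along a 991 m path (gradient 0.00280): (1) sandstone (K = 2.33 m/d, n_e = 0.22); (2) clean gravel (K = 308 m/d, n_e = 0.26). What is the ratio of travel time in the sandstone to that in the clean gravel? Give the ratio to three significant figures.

112

Unit 1 (sandstone): v = 2.33×0.0028/0.22 = 0.02965 m/d, t = 991/0.02965 = 33420 d
Unit 2 (clean gravel): v = 308×0.0028/0.26 = 3.317 m/d, t = 991/3.317 = 298.8 d
t(sandstone) / t(clean gravel) = 33420/298.8 = 112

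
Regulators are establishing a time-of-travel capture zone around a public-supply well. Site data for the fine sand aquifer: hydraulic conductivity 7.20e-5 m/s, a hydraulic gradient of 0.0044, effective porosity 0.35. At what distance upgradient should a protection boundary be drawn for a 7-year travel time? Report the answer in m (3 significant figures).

200 m

K = 7.20e-5 m/s × 86400 s/d = 6.221 m/d
q = Ki = 6.221 × 0.0044 = 0.02737 m/d
Average linear velocity = 0.02737 / 0.35 = 0.07820 m/d
T = 7 yr × 365 = 2555 d
L = v × T = 0.07820 × 2555 = 199.8 m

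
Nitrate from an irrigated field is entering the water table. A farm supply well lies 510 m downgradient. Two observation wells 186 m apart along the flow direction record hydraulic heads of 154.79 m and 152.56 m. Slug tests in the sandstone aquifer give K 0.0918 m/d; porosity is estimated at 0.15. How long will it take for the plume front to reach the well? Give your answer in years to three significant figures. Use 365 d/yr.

190 years

Hydraulic gradient i = (154.79 − 152.56) / 186 = 2.23 / 186 = 0.01199
Specific discharge q = 0.0918 × 0.01199 = 0.001101 m/d
Average linear velocity = 0.001101 / 0.15 = 0.007337 m/d
t = L / v = 510 / 0.007337 = 69510 d
   = 69510 / 365 = 190 yr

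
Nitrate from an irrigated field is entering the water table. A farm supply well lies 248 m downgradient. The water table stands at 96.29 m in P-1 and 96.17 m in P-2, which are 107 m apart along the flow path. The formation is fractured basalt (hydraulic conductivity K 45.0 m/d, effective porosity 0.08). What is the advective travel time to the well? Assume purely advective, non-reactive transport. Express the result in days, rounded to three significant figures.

Hydraulic gradient i = (96.29 − 96.17) / 107 = 0.12 / 107 = 0.001121
q = Ki = 45.0 × 0.001121 = 0.05047 m/d
v_s = q/n_e = 0.05047/0.08 = 0.6308 m/d
t = L / v = 248 / 0.6308 = 393.1 d

393 days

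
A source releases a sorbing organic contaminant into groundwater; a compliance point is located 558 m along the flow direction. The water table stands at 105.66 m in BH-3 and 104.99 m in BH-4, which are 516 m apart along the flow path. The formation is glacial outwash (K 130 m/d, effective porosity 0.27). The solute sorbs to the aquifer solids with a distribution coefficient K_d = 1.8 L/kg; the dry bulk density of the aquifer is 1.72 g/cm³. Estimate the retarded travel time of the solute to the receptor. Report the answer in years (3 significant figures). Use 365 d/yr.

30.5 years

Hydraulic gradient i = (105.66 − 104.99) / 516 = 0.67 / 516 = 0.001298
Specific discharge q = 130 × 0.001298 = 0.1688 m/d
v = Ki/n = 130·0.001298/0.27 = 0.6252 m/d
Retardation R = 1 + ρ_b·K_d/n = 1 + 1.72×1.8/0.27 = 12.47
Contaminant velocity v_c = v/R = 0.6252/12.47 = 0.05015 m/d
t = L/v_c = 558/0.05015 = 11130 d
   = 11130/365 = 30.5 yr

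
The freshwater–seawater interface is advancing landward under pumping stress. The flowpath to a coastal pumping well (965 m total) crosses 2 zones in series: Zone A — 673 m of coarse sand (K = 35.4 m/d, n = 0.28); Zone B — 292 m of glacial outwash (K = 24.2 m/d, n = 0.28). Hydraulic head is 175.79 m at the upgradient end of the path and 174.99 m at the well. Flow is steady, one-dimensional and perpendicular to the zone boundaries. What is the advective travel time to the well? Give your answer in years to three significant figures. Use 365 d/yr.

Total head drop ΔH = 175.79 − 174.99 = 0.80 m
Continuity: the same q passes through each zone, so ΔH = q·Σ(L_j/K_j) — the zones act as resistances in series.
Σ(L/K) = 673/35.4 + 292/24.2 = 19.01 + 12.07 = 31.08 d
q = ΔH / Σ(L/K) = 0.80 / 31.08 = 0.02574 m/d (same in every zone)
Zone A: v = q/n = 0.02574/0.28 = 0.09194 m/d → t_A = 673/0.09194 = 7320 d
Zone B: v = q/n = 0.02574/0.28 = 0.09194 m/d → t_B = 292/0.09194 = 3176 d
Total t = 7320 + 3176 = 10500 d
   = 10500 / 365 = 28.8 yr

28.8 years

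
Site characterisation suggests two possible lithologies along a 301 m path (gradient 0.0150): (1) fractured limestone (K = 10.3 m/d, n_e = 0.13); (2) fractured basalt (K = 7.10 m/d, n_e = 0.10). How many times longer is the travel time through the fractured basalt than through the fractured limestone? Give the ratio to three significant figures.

Unit 1 (fractured limestone): v = 10.3×0.015/0.13 = 1.188 m/d, t = 301/1.188 = 253.3 d
Unit 2 (fractured basalt): v = 7.10×0.015/0.10 = 1.065 m/d, t = 301/1.065 = 282.6 d
t(fractured basalt) / t(fractured limestone) = 282.6/253.3 = 1.12

1.12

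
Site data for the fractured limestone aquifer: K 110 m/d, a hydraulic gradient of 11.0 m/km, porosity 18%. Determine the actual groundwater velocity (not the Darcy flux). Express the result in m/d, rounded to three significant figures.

Specific discharge q = 110 × 0.011 = 1.210 m/d
v = Ki/n = 110·0.011/0.18 = 6.722 m/d

6.72 m/d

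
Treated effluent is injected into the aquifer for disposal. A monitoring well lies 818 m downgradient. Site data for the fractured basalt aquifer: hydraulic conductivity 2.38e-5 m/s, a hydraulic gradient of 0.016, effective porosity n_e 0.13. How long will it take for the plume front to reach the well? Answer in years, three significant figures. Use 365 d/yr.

K = 2.38e-5 m/s × 86400 s/d = 2.056 m/d
q = Ki = 2.056 × 0.016 = 0.03290 m/d
v_s = q/n_e = 0.03290/0.13 = 0.2531 m/d
t = L / v = 818 / 0.2531 = 3232 d
   = 3232 / 365 = 8.86 yr

8.86 years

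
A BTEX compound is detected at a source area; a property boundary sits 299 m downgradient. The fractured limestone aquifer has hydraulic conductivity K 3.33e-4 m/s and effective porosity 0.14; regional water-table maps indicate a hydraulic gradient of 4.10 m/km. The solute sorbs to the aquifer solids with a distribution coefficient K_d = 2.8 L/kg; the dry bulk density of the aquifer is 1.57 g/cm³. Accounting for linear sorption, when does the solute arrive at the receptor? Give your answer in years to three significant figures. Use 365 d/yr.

31.5 years

K = 3.33e-4 m/s × 86400 s/d = 28.77 m/d
Darcy flux q = K·i = 28.77 × 0.0041 = 0.1180 m/d
v = Ki/n = 28.77·0.0041/0.14 = 0.8426 m/d
Retardation R = 1 + ρ_b·K_d/n = 1 + 1.57×2.8/0.14 = 32.40
Contaminant velocity v_c = v/R = 0.8426/32.40 = 0.02601 m/d
t = L/v_c = 299/0.02601 = 11500 d
   = 11500/365 = 31.5 yr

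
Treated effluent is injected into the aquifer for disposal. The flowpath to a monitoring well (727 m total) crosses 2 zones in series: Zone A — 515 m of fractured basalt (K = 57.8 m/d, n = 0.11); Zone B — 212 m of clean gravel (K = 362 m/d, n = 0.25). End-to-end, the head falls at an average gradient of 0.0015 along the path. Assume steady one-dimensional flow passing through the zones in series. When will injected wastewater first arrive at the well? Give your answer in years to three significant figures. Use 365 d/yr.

2.62 years

For zones in series the flux q is common to all zones; the equivalent conductivity is the harmonic (thickness-weighted) mean, K_eq = L_total / Σ(L_j/K_j).
Σ(L/K) = 515/57.8 + 212/362 = 8.910 + 0.5856 = 9.496 d
K_eq = L_total / Σ(L/K) = 727 / 9.496 = 76.56 m/d
q = K_eq · i = 76.56 × 0.0015 = 0.1148 m/d (same in every zone)
Zone A: v = q/n = 0.1148/0.11 = 1.044 m/d → t_A = 515/1.044 = 493.3 d
Zone B: v = q/n = 0.1148/0.25 = 0.4594 m/d → t_B = 212/0.4594 = 461.5 d
Total t = 493.3 + 461.5 = 954.8 d
   = 954.8 / 365 = 2.62 yr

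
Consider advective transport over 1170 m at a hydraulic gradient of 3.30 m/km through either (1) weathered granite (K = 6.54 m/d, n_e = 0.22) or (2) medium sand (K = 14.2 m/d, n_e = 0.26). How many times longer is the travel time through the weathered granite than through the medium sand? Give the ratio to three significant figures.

Unit 1 (weathered granite): v = 6.54×0.0033/0.22 = 0.09810 m/d, t = 1170/0.09810 = 11930 d
Unit 2 (medium sand): v = 14.2×0.0033/0.26 = 0.1802 m/d, t = 1170/0.1802 = 6492 d
t(weathered granite) / t(medium sand) = 11930/6492 = 1.84

1.84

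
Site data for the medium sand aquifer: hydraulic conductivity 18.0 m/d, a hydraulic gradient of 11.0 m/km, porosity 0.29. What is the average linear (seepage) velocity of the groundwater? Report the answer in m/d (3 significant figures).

0.683 m/d

Specific discharge q = 18.0 × 0.011 = 0.1980 m/d
v = Ki/n = 18.0·0.011/0.29 = 0.6828 m/d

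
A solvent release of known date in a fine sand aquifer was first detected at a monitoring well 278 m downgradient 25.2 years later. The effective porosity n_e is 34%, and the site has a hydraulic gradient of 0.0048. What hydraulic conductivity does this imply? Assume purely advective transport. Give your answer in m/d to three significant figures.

2.14 m/d

t = 25.2 years = 9198 d
v = L / t = 278 / 9198 = 0.03022 m/d
K = v · n / i = 0.03022 × 0.34 / 0.0048 = 2.14 m/d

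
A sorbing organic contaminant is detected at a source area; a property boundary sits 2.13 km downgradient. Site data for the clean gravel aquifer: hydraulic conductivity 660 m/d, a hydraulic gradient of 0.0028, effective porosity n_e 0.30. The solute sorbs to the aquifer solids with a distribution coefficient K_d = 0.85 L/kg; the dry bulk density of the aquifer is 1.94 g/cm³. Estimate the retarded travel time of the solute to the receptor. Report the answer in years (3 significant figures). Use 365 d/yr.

6.15 years

Darcy flux q = K·i = 660 × 0.0028 = 1.848 m/d
Seepage velocity v = q / n = 1.848 / 0.30 = 6.160 m/d
Retardation R = 1 + ρ_b·K_d/n = 1 + 1.94×0.85/0.30 = 6.497
Contaminant velocity v_c = v/R = 6.160/6.497 = 0.9482 m/d
L = 2.13 km = 2130 m
t = L/v_c = 2130/0.9482 = 2246 d
   = 2246/365 = 6.15 yr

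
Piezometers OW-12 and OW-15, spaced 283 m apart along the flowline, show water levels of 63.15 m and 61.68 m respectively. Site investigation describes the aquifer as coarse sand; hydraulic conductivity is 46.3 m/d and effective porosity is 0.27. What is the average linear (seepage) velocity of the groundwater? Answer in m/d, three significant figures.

Hydraulic gradient i = (63.15 − 61.68) / 283 = 1.47 / 283 = 0.005194
Specific discharge q = 46.3 × 0.005194 = 0.2405 m/d
Average linear velocity = 0.2405 / 0.27 = 0.8907 m/d

0.891 m/d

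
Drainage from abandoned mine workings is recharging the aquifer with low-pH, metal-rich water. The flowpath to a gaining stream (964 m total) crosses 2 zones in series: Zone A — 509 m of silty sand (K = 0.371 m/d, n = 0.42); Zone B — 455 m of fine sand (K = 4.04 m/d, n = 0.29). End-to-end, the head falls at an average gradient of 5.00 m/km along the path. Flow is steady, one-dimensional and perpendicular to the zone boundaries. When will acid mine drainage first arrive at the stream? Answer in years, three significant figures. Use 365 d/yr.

292 years

Steady 1-D flow in series ⇒ the Darcy flux q is identical in every zone and the zone head losses add (resistances L/K in series).
Σ(L/K) = 509/0.371 + 455/4.04 = 1372 + 112.6 = 1485 d
K_eq = L_total / Σ(L/K) = 964 / 1485 = 0.6493 m/d
q = K_eq · i = 0.6493 × 0.0050 = 0.003247 m/d (same in every zone)
Zone A: v = q/n = 0.003247/0.42 = 0.007730 m/d → t_A = 509/0.007730 = 65850 d
Zone B: v = q/n = 0.003247/0.29 = 0.01120 m/d → t_B = 455/0.01120 = 40640 d
Total t = 65850 + 40640 = 106500 d
   = 106500 / 365 = 292 yr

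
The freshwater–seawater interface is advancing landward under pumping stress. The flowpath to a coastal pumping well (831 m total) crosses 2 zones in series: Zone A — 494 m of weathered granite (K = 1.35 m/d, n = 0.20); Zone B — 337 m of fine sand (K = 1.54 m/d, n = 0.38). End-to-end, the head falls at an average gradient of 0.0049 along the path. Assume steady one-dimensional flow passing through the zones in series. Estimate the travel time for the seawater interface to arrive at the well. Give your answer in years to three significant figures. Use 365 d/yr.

For zones in series the flux q is common to all zones; the equivalent conductivity is the harmonic (thickness-weighted) mean, K_eq = L_total / Σ(L_j/K_j).
Σ(L/K) = 494/1.35 + 337/1.54 = 365.9 + 218.8 = 584.8 d
K_eq = L_total / Σ(L/K) = 831 / 584.8 = 1.421 m/d
q = K_eq · i = 1.421 × 0.0049 = 0.006963 m/d (same in every zone)
Zone A: v = q/n = 0.006963/0.20 = 0.03482 m/d → t_A = 494/0.03482 = 14190 d
Zone B: v = q/n = 0.006963/0.38 = 0.01832 m/d → t_B = 337/0.01832 = 18390 d
Total t = 14190 + 18390 = 32580 d
   = 32580 / 365 = 89.3 yr

89.3 years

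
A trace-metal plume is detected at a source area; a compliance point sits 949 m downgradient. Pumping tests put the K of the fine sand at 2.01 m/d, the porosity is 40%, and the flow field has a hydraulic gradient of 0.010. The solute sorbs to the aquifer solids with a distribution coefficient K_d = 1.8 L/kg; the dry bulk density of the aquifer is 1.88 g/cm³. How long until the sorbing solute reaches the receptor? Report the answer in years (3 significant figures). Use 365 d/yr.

489 years

Specific discharge q = 2.01 × 0.010 = 0.02010 m/d
Seepage velocity v = q / n = 0.02010 / 0.40 = 0.05025 m/d
Retardation R = 1 + ρ_b·K_d/n = 1 + 1.88×1.8/0.40 = 9.460
Contaminant velocity v_c = v/R = 0.05025/9.460 = 0.005312 m/d
t = L/v_c = 949/0.005312 = 178700 d
   = 178700/365 = 489 yr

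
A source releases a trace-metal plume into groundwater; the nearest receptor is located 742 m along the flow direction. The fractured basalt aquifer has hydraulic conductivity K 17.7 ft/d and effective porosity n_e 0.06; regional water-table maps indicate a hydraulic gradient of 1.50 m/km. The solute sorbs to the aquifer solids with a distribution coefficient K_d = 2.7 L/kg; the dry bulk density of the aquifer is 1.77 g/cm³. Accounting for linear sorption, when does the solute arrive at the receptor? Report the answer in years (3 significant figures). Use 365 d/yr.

1220 years

K = 17.7 ft/d × 0.3048 = 5.395 m/d
Specific discharge q = 5.395 × 0.0015 = 0.008092 m/d
v_s = q/n_e = 0.008092/0.06 = 0.1349 m/d
Retardation R = 1 + ρ_b·K_d/n = 1 + 1.77×2.7/0.06 = 80.65
Contaminant velocity v_c = v/R = 0.1349/80.65 = 0.001672 m/d
t = L/v_c = 742/0.001672 = 443700 d
   = 443700/365 = 1220 yr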